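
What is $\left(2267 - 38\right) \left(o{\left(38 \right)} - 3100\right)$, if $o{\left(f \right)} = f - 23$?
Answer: $-6876465$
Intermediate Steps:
$o{\left(f \right)} = -23 + f$ ($o{\left(f \right)} = f - 23 = -23 + f$)
$\left(2267 - 38\right) \left(o{\left(38 \right)} - 3100\right) = \left(2267 - 38\right) \left(\left(-23 + 38\right) - 3100\right) = 2229 \left(15 - 3100\right) = 2229 \left(-3085\right) = -6876465$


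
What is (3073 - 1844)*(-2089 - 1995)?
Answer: -5019236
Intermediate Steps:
(3073 - 1844)*(-2089 - 1995) = 1229*(-4084) = -5019236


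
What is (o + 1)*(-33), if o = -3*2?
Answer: 165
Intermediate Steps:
o = -6
(o + 1)*(-33) = (-6 + 1)*(-33) = -5*(-33) = 165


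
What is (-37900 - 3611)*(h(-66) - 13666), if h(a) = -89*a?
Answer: 323453712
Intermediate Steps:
(-37900 - 3611)*(h(-66) - 13666) = (-37900 - 3611)*(-89*(-66) - 13666) = -41511*(5874 - 13666) = -41511*(-7792) = 323453712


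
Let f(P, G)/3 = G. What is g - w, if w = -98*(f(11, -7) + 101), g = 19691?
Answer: 27531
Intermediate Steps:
f(P, G) = 3*G
w = -7840 (w = -98*(3*(-7) + 101) = -98*(-21 + 101) = -98*80 = -7840)
g - w = 19691 - 1*(-7840) = 19691 + 7840 = 27531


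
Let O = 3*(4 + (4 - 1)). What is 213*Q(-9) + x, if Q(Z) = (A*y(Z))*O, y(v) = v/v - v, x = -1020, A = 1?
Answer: 43710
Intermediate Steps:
y(v) = 1 - v
O = 21 (O = 3*(4 + 3) = 3*7 = 21)
Q(Z) = 21 - 21*Z (Q(Z) = (1*(1 - Z))*21 = (1 - Z)*21 = 21 - 21*Z)
213*Q(-9) + x = 213*(21 - 21*(-9)) - 1020 = 213*(21 + 189) - 1020 = 213*210 - 1020 = 44730 - 1020 = 43710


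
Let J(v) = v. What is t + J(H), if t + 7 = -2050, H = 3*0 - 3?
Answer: -2060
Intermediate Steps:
H = -3 (H = 0 - 3 = -3)
t = -2057 (t = -7 - 2050 = -2057)
t + J(H) = -2057 - 3 = -2060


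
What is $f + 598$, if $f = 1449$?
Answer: $2047$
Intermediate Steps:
$f + 598 = 1449 + 598 = 2047$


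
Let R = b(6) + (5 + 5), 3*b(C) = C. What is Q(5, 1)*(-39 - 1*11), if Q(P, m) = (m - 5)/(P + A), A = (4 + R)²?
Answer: 200/261 ≈ 0.76628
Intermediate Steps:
b(C) = C/3
R = 12 (R = (⅓)*6 + (5 + 5) = 2 + 10 = 12)
A = 256 (A = (4 + 12)² = 16² = 256)
Q(P, m) = (-5 + m)/(256 + P) (Q(P, m) = (m - 5)/(P + 256) = (-5 + m)/(256 + P))
Q(5, 1)*(-39 - 1*11) = ((-5 + 1)/(256 + 5))*(-39 - 1*11) = (-4/261)*(-39 - 11) = ((1/261)*(-4))*(-50) = -4/261*(-50) = 200/261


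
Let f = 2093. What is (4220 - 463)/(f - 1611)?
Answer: 3757/482 ≈ 7.7946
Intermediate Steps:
(4220 - 463)/(f - 1611) = (4220 - 463)/(2093 - 1611) = 3757/482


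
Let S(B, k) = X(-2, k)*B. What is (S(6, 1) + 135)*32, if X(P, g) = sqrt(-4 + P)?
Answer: 4320 + 192*I*sqrt(6) ≈ 4320.0 + 470.3*I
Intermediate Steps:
S(B, k) = I*B*sqrt(6) (S(B, k) = sqrt(-4 - 2)*B = sqrt(-6)*B = (I*sqrt(6))*B = I*B*sqrt(6))
(S(6, 1) + 135)*32 = (I*6*sqrt(6) + 135)*32 = (6*I*sqrt(6) + 135)*32 = (135 + 6*I*sqrt(6))*32 = 4320 + 192*I*sqrt(6)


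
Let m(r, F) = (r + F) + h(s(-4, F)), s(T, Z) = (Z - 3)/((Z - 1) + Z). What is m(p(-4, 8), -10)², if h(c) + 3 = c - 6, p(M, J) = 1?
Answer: 133225/441 ≈ 302.10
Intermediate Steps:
s(T, Z) = (-3 + Z)/(-1 + 2*Z) (s(T, Z) = (-3 + Z)/((-1 + Z) + Z) = (-3 + Z)/(-1 + 2*Z))
h(c) = -9 + c (h(c) = -3 + (c - 6) = -3 + (-6 + c) = -9 + c)
m(r, F) = -9 + F + r + (-3 + F)/(-1 + 2*F) (m(r, F) = (r + F) + (-9 + (-3 + F)/(-1 + 2*F)) = (F + r) + (-9 + (-3 + F)/(-1 + 2*F)) = -9 + F + r + (-3 + F)/(-1 + 2*F))
m(p(-4, 8), -10)² = ((-3 - 10 + (-1 + 2*(-10))*(-9 - 10 + 1))/(-1 + 2*(-10)))² = ((-3 - 10 + (-1 - 20)*(-18))/(-1 - 20))² = ((-3 - 10 - 21*(-18))/(-21))² = (-(-3 - 10 + 378)/21)² = (-1/21*365)² = (-365/21)² = 133225/441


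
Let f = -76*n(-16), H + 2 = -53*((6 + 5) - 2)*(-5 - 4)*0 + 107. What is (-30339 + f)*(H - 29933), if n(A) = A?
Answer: 868680844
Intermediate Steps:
H = 105 (H = -2 + (-53*((6 + 5) - 2)*(-5 - 4)*0 + 107) = -2 + (-53*(11 - 2)*(-9)*0 + 107) = -2 + (-53*9*(-9)*0 + 107) = -2 + (-(-4293)*0 + 107) = -2 + (-53*0 + 107) = -2 + (0 + 107) = -2 + 107 = 105)
f = 1216 (f = -76*(-16) = 1216)
(-30339 + f)*(H - 29933) = (-30339 + 1216)*(105 - 29933) = -29123*(-29828) = 868680844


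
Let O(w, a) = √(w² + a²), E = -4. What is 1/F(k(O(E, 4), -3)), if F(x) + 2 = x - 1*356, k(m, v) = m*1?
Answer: -179/64066 - √2/32033 ≈ -0.0028381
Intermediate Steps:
O(w, a) = √(a² + w²)
k(m, v) = m
F(x) = -358 + x (F(x) = -2 + (x - 1*356) = -2 + (x - 356) = -2 + (-356 + x) = -358 + x)
1/F(k(O(E, 4), -3)) = 1/(-358 + √(4² + (-4)²)) = 1/(-358 + √(16 + 16)) = 1/(-358 + √32) = 1/(-358 + 4*√2)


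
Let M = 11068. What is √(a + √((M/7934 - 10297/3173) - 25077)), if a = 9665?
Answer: √(1531321582456051865 + 75523746*I*√110374732860471894)/12587291 ≈ 98.314 + 0.80539*I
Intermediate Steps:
√(a + √((M/7934 - 10297/3173) - 25077)) = √(9665 + √((11068/7934 - 10297/3173) - 25077)) = √(9665 + √((11068*(1/7934) - 10297*1/3173) - 25077)) = √(9665 + √((5534/3967 - 10297/3173) - 25077)) = √(9665 + √(-23288817/12587291 - 25077)) = √(9665 + √(-315674785224/12587291)) = √(9665 + 6*I*√110374732860471894/12587291)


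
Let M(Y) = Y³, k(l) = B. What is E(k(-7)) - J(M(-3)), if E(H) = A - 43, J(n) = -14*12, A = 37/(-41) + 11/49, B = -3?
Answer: 249763/2009 ≈ 124.32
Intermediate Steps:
k(l) = -3
A = -1362/2009 (A = 37*(-1/41) + 11*(1/49) = -37/41 + 11/49 = -1362/2009 ≈ -0.67795)
J(n) = -168
E(H) = -87749/2009 (E(H) = -1362/2009 - 43 = -87749/2009)
E(k(-7)) - J(M(-3)) = -87749/2009 - 1*(-168) = -87749/2009 + 168 = 249763/2009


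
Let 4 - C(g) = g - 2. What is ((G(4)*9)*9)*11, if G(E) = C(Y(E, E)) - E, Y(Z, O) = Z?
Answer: -1782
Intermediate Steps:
C(g) = 6 - g (C(g) = 4 - (g - 2) = 4 - (-2 + g) = 4 + (2 - g) = 6 - g)
G(E) = 6 - 2*E (G(E) = (6 - E) - E = 6 - 2*E)
((G(4)*9)*9)*11 = (((6 - 2*4)*9)*9)*11 = (((6 - 8)*9)*9)*11 = (-2*9*9)*11 = -18*9*11 = -162*11 = -1782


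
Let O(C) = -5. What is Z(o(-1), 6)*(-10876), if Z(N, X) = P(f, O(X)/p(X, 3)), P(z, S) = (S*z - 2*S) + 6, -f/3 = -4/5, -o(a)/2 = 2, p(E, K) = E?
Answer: -184892/3 ≈ -61631.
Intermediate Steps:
o(a) = -4 (o(a) = -2*2 = -4)
f = 12/5 (f = -(-12)/5 = -3*(-⅘) = 12/5 ≈ 2.4000)
P(z, S) = 6 - 2*S + S*z (P(z, S) = (-2*S + S*z) + 6 = 6 - 2*S + S*z)
Z(N, X) = 6 - 2/X (Z(N, X) = 6 - (-10)/X - 5/X*(12/5) = 6 + 10/X - 12/X = 6 - 2/X)
Z(o(-1), 6)*(-10876) = (6 - 2/6)*(-10876) = (6 - 2*⅙)*(-10876) = (6 - ⅓)*(-10876) = (17/3)*(-10876) = -184892/3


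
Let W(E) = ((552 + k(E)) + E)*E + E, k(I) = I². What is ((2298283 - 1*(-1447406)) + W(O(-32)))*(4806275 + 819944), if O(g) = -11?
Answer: 21033034604724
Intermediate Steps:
W(E) = E + E*(552 + E + E²) (W(E) = ((552 + E²) + E)*E + E = (552 + E + E²)*E + E = E*(552 + E + E²) + E = E + E*(552 + E + E²))
((2298283 - 1*(-1447406)) + W(O(-32)))*(4806275 + 819944) = ((2298283 - 1*(-1447406)) - 11*(553 - 11 + (-11)²))*(4806275 + 819944) = ((2298283 + 1447406) - 11*(553 - 11 + 121))*5626219 = (3745689 - 11*663)*5626219 = (3745689 - 7293)*5626219 = 3738396*5626219 = 21033034604724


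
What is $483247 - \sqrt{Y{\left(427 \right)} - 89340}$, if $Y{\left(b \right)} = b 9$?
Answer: $483247 - i \sqrt{85497} \approx 4.8325 \cdot 10^{5} - 292.4 i$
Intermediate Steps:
$Y{\left(b \right)} = 9 b$
$483247 - \sqrt{Y{\left(427 \right)} - 89340} = 483247 - \sqrt{9 \cdot 427 - 89340} = 483247 - \sqrt{3843 - 89340} = 483247 - \sqrt{-85497} = 483247 - i \sqrt{85497}$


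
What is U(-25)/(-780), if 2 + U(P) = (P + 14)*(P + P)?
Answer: -137/195 ≈ -0.70256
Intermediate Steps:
U(P) = -2 + 2*P*(14 + P) (U(P) = -2 + (P + 14)*(P + P) = -2 + (14 + P)*(2*P) = -2 + 2*P*(14 + P))
U(-25)/(-780) = (-2 + 2*(-25)² + 28*(-25))/(-780) = (-2 + 2*625 - 700)*(-1/780) = (-2 + 1250 - 700)*(-1/780) = 548*(-1/780) = -137/195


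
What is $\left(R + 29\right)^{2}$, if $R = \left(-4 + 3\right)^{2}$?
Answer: $900$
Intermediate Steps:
$R = 1$ ($R = \left(-1\right)^{2} = 1$)
$\left(R + 29\right)^{2} = \left(1 + 29\right)^{2} = 30^{2} = 900$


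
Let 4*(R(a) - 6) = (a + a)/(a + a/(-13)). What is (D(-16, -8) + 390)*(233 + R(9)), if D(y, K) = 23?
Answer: 2374337/24 ≈ 98931.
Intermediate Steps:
R(a) = 157/24 (R(a) = 6 + ((a + a)/(a + a/(-13)))/4 = 6 + ((2*a)/(a + a*(-1/13)))/4 = 6 + ((2*a)/(a - a/13))/4 = 6 + ((2*a)/((12*a/13)))/4 = 6 + ((2*a)*(13/(12*a)))/4 = 6 + (1/4)*(13/6) = 6 + 13/24 = 157/24)
(D(-16, -8) + 390)*(233 + R(9)) = (23 + 390)*(233 + 157/24) = 413*(5749/24) = 2374337/24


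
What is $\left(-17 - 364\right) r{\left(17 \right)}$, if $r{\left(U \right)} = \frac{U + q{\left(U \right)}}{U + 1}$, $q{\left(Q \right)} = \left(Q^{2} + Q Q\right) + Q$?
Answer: $-12954$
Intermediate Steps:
$q{\left(Q \right)} = Q + 2 Q^{2}$ ($q{\left(Q \right)} = \left(Q^{2} + Q^{2}\right) + Q = 2 Q^{2} + Q = Q + 2 Q^{2}$)
$r{\left(U \right)} = \frac{U + U \left(1 + 2 U\right)}{1 + U}$ ($r{\left(U \right)} = \frac{U + U \left(1 + 2 U\right)}{U + 1} = \frac{U + U \left(1 + 2 U\right)}{1 + U}$)
$\left(-17 - 364\right) r{\left(17 \right)} = \left(-17 - 364\right) 2 \cdot 17 = \left(-381\right) 34 = -12954$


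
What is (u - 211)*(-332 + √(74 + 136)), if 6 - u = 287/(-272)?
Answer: 4604259/68 - 55473*√210/272 ≈ 64754.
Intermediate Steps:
u = 1919/272 (u = 6 - 287/(-272) = 6 - 287*(-1)/272 = 6 - 1*(-287/272) = 6 + 287/272 = 1919/272 ≈ 7.0551)
(u - 211)*(-332 + √(74 + 136)) = (1919/272 - 211)*(-332 + √(74 + 136)) = -55473*(-332 + √210)/272 = 4604259/68 - 55473*√210/272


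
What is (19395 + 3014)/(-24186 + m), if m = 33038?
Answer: 22409/8852 ≈ 2.5315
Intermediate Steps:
(19395 + 3014)/(-24186 + m) = (19395 + 3014)/(-24186 + 33038) = 22409/8852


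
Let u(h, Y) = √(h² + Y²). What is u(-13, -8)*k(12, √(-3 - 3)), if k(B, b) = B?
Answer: 12*√233 ≈ 183.17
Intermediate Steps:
u(h, Y) = √(Y² + h²)
u(-13, -8)*k(12, √(-3 - 3)) = √((-8)² + (-13)²)*12 = √(64 + 169)*12 = √233*12 = 12*√233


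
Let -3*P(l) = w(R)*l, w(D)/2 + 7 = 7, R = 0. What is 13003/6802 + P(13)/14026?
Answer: 13003/6802 ≈ 1.9116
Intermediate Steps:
w(D) = 0 (w(D) = -14 + 2*7 = -14 + 14 = 0)
P(l) = 0 (P(l) = -0*l = -⅓*0 = 0)
13003/6802 + P(13)/14026 = 13003/6802 + 0/14026 = 13003*(1/6802) + 0*(1/14026) = 13003/6802 + 0 = 13003/6802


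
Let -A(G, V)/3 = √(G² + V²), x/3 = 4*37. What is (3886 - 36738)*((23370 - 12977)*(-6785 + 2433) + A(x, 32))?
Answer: 1485906998272 + 394224*√12385 ≈ 1.4860e+12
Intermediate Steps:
x = 444 (x = 3*(4*37) = 3*148 = 444)
A(G, V) = -3*√(G² + V²)
(3886 - 36738)*((23370 - 12977)*(-6785 + 2433) + A(x, 32)) = (3886 - 36738)*((23370 - 12977)*(-6785 + 2433) - 3*√(444² + 32²)) = -32852*(10393*(-4352) - 3*√(197136 + 1024)) = -32852*(-45230336 - 12*√12385) = 1485906998272 + 394224*√12385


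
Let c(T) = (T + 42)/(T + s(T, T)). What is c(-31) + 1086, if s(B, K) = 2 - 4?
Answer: 3257/3 ≈ 1085.7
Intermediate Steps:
s(B, K) = -2
c(T) = (42 + T)/(-2 + T) (c(T) = (T + 42)/(T - 2) = (42 + T)/(-2 + T))
c(-31) + 1086 = (42 - 31)/(-2 - 31) + 1086 = 11/(-33) + 1086 = -1/33*11 + 1086 = -⅓ + 1086 = 3257/3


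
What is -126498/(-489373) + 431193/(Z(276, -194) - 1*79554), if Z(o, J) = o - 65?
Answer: -200977481175/38828321939 ≈ -5.1761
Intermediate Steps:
Z(o, J) = -65 + o
-126498/(-489373) + 431193/(Z(276, -194) - 1*79554) = -126498/(-489373) + 431193/((-65 + 276) - 1*79554) = -126498*(-1/489373) + 431193/(211 - 79554) = 126498/489373 + 431193/(-79343) = 126498/489373 + 431193*(-1/79343) = 126498/489373 - 431193/79343 = -200977481175/38828321939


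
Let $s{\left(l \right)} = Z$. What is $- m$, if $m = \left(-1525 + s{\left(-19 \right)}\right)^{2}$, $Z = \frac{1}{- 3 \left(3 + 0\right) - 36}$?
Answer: $- \frac{4709527876}{2025} \approx -2.3257 \cdot 10^{6}$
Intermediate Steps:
$Z = - \frac{1}{45}$ ($Z = \frac{1}{\left(-3\right) 3 - 36} = \frac{1}{-9 - 36} = \frac{1}{-45} = - \frac{1}{45} \approx -0.022222$)
$s{\left(l \right)} = - \frac{1}{45}$
$m = \frac{4709527876}{2025}$ ($m = \left(-1525 - \frac{1}{45}\right)^{2} = \left(- \frac{68626}{45}\right)^{2} = \frac{4709527876}{2025} \approx 2.3257 \cdot 10^{6}$)
$- m = \left(-1\right) \frac{4709527876}{2025} = - \frac{4709527876}{2025}$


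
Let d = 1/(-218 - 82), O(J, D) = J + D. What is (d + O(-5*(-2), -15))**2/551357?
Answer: 2253001/49622130000 ≈ 4.5403e-5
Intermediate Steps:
O(J, D) = D + J
d = -1/300 (d = 1/(-300) = -1/300 ≈ -0.0033333)
(d + O(-5*(-2), -15))**2/551357 = (-1/300 + (-15 - 5*(-2)))**2/551357 = (-1/300 + (-15 + 10))**2*(1/551357) = (-1/300 - 5)**2*(1/551357) = (-1501/300)**2*(1/551357) = (2253001/90000)*(1/551357) = 2253001/49622130000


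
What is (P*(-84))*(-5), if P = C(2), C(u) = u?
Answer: 840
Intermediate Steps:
P = 2
(P*(-84))*(-5) = (2*(-84))*(-5) = -168*(-5) = 840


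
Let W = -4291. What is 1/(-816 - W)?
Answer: 1/3475 ≈ 0.00028777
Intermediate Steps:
1/(-816 - W) = 1/(-816 - 1*(-4291)) = 1/(-816 + 4291) = 1/3475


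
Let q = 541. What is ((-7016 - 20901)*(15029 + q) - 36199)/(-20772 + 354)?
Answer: 434703889/20418 ≈ 21290.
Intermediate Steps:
((-7016 - 20901)*(15029 + q) - 36199)/(-20772 + 354) = ((-7016 - 20901)*(15029 + 541) - 36199)/(-20772 + 354) = (-27917*15570 - 36199)/(-20418) = (-434667690 - 36199)*(-1/20418) = -434703889*(-1/20418) = 434703889/20418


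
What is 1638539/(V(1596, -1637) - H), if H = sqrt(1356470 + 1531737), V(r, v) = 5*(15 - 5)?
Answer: -81926950/2885707 - 11469773*sqrt(58943)/2885707 ≈ -993.37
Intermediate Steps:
V(r, v) = 50 (V(r, v) = 5*10 = 50)
H = 7*sqrt(58943) (H = sqrt(2888207) = 7*sqrt(58943) ≈ 1699.5)
1638539/(V(1596, -1637) - H) = 1638539/(50 - 7*sqrt(58943))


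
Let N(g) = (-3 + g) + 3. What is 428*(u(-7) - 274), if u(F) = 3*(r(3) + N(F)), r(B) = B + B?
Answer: -118556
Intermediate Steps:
N(g) = g
r(B) = 2*B
u(F) = 18 + 3*F (u(F) = 3*(2*3 + F) = 3*(6 + F) = 18 + 3*F)
428*(u(-7) - 274) = 428*((18 + 3*(-7)) - 274) = 428*((18 - 21) - 274) = 428*(-3 - 274) = 428*(-277) = -118556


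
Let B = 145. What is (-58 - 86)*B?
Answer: -20880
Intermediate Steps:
(-58 - 86)*B = (-58 - 86)*145 = -144*145 = -20880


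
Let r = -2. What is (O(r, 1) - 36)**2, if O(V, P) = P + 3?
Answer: 1024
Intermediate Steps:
O(V, P) = 3 + P
(O(r, 1) - 36)**2 = ((3 + 1) - 36)**2 = (4 - 36)**2 = (-32)**2 = 1024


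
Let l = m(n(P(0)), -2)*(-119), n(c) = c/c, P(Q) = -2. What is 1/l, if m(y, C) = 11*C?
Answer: 1/2618 ≈ 0.00038197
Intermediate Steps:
n(c) = 1
l = 2618 (l = (11*(-2))*(-119) = -22*(-119) = 2618)
1/l = 1/2618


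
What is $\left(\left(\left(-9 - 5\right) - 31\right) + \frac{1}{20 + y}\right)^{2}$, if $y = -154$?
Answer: $\frac{36372961}{17956} \approx 2025.7$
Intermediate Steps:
$\left(\left(\left(-9 - 5\right) - 31\right) + \frac{1}{20 + y}\right)^{2} = \left(\left(\left(-9 - 5\right) - 31\right) + \frac{1}{20 - 154}\right)^{2} = \left(\left(-14 - 31\right) + \frac{1}{-134}\right)^{2} = \left(-45 - \frac{1}{134}\right)^{2} = \left(- \frac{6031}{134}\right)^{2} = \frac{36372961}{17956}$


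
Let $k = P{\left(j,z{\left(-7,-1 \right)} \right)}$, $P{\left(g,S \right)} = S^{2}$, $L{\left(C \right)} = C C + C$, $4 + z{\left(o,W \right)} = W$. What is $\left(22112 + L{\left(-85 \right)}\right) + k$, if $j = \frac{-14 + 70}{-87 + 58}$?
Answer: $29277$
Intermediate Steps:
$z{\left(o,W \right)} = -4 + W$
$j = - \frac{56}{29}$ ($j = \frac{56}{-29} = 56 \left(- \frac{1}{29}\right) = - \frac{56}{29} \approx -1.931$)
$L{\left(C \right)} = C + C^{2}$ ($L{\left(C \right)} = C^{2} + C = C + C^{2}$)
$k = 25$ ($k = \left(-4 - 1\right)^{2} = \left(-5\right)^{2} = 25$)
$\left(22112 + L{\left(-85 \right)}\right) + k = \left(22112 - 85 \left(1 - 85\right)\right) + 25 = \left(22112 - -7140\right) + 25 = \left(22112 + 7140\right) + 25 = 29252 + 25 = 29277$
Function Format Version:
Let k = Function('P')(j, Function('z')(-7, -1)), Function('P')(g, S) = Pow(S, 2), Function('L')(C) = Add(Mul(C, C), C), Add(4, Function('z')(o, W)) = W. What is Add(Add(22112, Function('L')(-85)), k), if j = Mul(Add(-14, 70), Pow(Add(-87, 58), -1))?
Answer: 29277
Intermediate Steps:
Function('z')(o, W) = Add(-4, W)
j = Rational(-56, 29) (j = Mul(56, Pow(-29, -1)) = Mul(56, Rational(-1, 29)) = Rational(-56, 29) ≈ -1.9310)
Function('L')(C) = Add(C, Pow(C, 2)) (Function('L')(C) = Add(Pow(C, 2), C) = Add(C, Pow(C, 2)))
k = 25 (k = Pow(Add(-4, -1), 2) = Pow(-5, 2) = 25)
Add(Add(22112, Function('L')(-85)), k) = Add(Add(22112, Mul(-85, Add(1, -85))), 25) = Add(Add(22112, Mul(-85, -84)), 25) = Add(Add(22112, 7140), 25) = Add(29252, 25) = 29277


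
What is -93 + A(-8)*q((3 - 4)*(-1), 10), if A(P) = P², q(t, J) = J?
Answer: 547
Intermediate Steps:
-93 + A(-8)*q((3 - 4)*(-1), 10) = -93 + (-8)²*10 = -93 + 64*10 = -93 + 640 = 547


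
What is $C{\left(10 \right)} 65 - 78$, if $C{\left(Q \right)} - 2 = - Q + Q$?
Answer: $52$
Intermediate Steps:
$C{\left(Q \right)} = 2$ ($C{\left(Q \right)} = 2 + \left(- Q + Q\right) = 2 + 0 = 2$)
$C{\left(10 \right)} 65 - 78 = 2 \cdot 65 - 78 = 130 - 78 = 52$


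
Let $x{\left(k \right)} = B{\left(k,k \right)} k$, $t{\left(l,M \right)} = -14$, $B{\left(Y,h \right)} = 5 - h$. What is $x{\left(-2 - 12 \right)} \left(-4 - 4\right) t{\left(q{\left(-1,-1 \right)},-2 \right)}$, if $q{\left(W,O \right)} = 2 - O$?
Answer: $-29792$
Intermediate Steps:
$x{\left(k \right)} = k \left(5 - k\right)$ ($x{\left(k \right)} = \left(5 - k\right) k = k \left(5 - k\right)$)
$x{\left(-2 - 12 \right)} \left(-4 - 4\right) t{\left(q{\left(-1,-1 \right)},-2 \right)} = \left(-2 - 12\right) \left(5 - \left(-2 - 12\right)\right) \left(-4 - 4\right) \left(-14\right) = - 14 \left(5 - -14\right) \left(-8\right) \left(-14\right) = - 14 \left(5 + 14\right) \left(-8\right) \left(-14\right) = \left(-14\right) 19 \left(-8\right) \left(-14\right) = \left(-266\right) \left(-8\right) \left(-14\right) = 2128 \left(-14\right) = -29792$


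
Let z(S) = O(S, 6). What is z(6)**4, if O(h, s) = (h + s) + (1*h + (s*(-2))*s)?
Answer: 8503056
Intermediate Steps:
O(h, s) = s - 2*s**2 + 2*h (O(h, s) = (h + s) + (h + (-2*s)*s) = (h + s) + (h - 2*s**2) = s - 2*s**2 + 2*h)
z(S) = -66 + 2*S (z(S) = 6 - 2*6**2 + 2*S = 6 - 2*36 + 2*S = 6 - 72 + 2*S = -66 + 2*S)
z(6)**4 = (-66 + 2*6)**4 = (-66 + 12)**4 = (-54)**4 = 8503056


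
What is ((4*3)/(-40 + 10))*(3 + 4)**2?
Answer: -98/5 ≈ -19.600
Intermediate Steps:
((4*3)/(-40 + 10))*(3 + 4)**2 = (12/(-30))*7**2 = -1/30*12*49 = -2/5*49 = -98/5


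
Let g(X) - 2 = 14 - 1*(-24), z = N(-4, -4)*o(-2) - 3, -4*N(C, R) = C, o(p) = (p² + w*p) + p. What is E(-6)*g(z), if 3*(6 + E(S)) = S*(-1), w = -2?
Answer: -160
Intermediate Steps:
o(p) = p² - p (o(p) = (p² - 2*p) + p = p² - p)
E(S) = -6 - S/3 (E(S) = -6 + (S*(-1))/3 = -6 + (-S)/3 = -6 - S/3)
N(C, R) = -C/4
z = 3 (z = (-¼*(-4))*(-2*(-1 - 2)) - 3 = 1*(-2*(-3)) - 3 = 1*6 - 3 = 6 - 3 = 3)
g(X) = 40 (g(X) = 2 + (14 - 1*(-24)) = 2 + (14 + 24) = 2 + 38 = 40)
E(-6)*g(z) = (-6 - ⅓*(-6))*40 = (-6 + 2)*40 = -4*40 = -160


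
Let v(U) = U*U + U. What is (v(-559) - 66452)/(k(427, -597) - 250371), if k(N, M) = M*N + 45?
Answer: -49094/101049 ≈ -0.48584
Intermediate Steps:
k(N, M) = 45 + M*N
v(U) = U + U² (v(U) = U² + U = U + U²)
(v(-559) - 66452)/(k(427, -597) - 250371) = (-559*(1 - 559) - 66452)/((45 - 597*427) - 250371) = (-559*(-558) - 66452)/((45 - 254919) - 250371) = (311922 - 66452)/(-254874 - 250371) = 245470/(-505245) = 245470*(-1/505245) = -49094/101049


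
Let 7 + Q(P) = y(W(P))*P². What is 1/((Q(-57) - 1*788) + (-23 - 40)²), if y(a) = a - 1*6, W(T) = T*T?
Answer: 1/10539681 ≈ 9.4880e-8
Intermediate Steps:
W(T) = T²
y(a) = -6 + a (y(a) = a - 6 = -6 + a)
Q(P) = -7 + P²*(-6 + P²) (Q(P) = -7 + (-6 + P²)*P² = -7 + P²*(-6 + P²))
1/((Q(-57) - 1*788) + (-23 - 40)²) = 1/(((-7 + (-57)²*(-6 + (-57)²)) - 1*788) + (-23 - 40)²) = 1/(((-7 + 3249*(-6 + 3249)) - 788) + (-63)²) = 1/(((-7 + 3249*3243) - 788) + 3969) = 1/(((-7 + 10536507) - 788) + 3969) = 1/((10536500 - 788) + 3969) = 1/(10535712 + 3969) = 1/10539681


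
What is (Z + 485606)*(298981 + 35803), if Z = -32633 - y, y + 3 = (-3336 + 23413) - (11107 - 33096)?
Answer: 137566093440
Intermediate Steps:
y = 42063 (y = -3 + ((-3336 + 23413) - (11107 - 33096)) = -3 + (20077 - 1*(-21989)) = -3 + (20077 + 21989) = -3 + 42066 = 42063)
Z = -74696 (Z = -32633 - 1*42063 = -32633 - 42063 = -74696)
(Z + 485606)*(298981 + 35803) = (-74696 + 485606)*(298981 + 35803) = 410910*334784 = 137566093440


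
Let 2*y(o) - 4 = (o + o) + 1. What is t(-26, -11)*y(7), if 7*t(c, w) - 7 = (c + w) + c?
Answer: -76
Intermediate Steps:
y(o) = 5/2 + o (y(o) = 2 + ((o + o) + 1)/2 = 2 + (2*o + 1)/2 = 2 + (1 + 2*o)/2 = 2 + (½ + o) = 5/2 + o)
t(c, w) = 1 + w/7 + 2*c/7 (t(c, w) = 1 + ((c + w) + c)/7 = 1 + (w + 2*c)/7 = 1 + (w/7 + 2*c/7) = 1 + w/7 + 2*c/7)
t(-26, -11)*y(7) = (1 + (⅐)*(-11) + (2/7)*(-26))*(5/2 + 7) = (1 - 11/7 - 52/7)*(19/2) = -8*19/2 = -76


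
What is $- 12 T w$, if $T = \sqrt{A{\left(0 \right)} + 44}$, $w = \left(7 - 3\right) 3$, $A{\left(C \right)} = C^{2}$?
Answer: $- 288 \sqrt{11} \approx -955.19$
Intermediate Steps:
$w = 12$ ($w = 4 \cdot 3 = 12$)
$T = 2 \sqrt{11}$ ($T = \sqrt{0^{2} + 44} = \sqrt{0 + 44} = \sqrt{44} = 2 \sqrt{11} \approx 6.6332$)
$- 12 T w = - 12 \cdot 2 \sqrt{11} \cdot 12 = - 24 \sqrt{11} \cdot 12 = - 288 \sqrt{11}$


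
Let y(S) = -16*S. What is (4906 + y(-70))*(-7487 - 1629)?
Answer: -54933016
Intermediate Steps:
(4906 + y(-70))*(-7487 - 1629) = (4906 - 16*(-70))*(-7487 - 1629) = (4906 + 1120)*(-9116) = 6026*(-9116) = -54933016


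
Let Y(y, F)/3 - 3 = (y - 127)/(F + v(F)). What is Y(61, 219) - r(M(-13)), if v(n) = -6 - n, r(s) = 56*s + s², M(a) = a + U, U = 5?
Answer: 426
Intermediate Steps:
M(a) = 5 + a (M(a) = a + 5 = 5 + a)
r(s) = s² + 56*s
Y(y, F) = 145/2 - y/2 (Y(y, F) = 9 + 3*((y - 127)/(F + (-6 - F))) = 9 + 3*((-127 + y)/(-6)) = 9 + 3*((-127 + y)*(-⅙)) = 9 + 3*(127/6 - y/6) = 9 + (127/2 - y/2) = 145/2 - y/2)
Y(61, 219) - r(M(-13)) = (145/2 - ½*61) - (5 - 13)*(56 + (5 - 13)) = (145/2 - 61/2) - (-8)*(56 - 8) = 42 - (-8)*48 = 42 - 1*(-384) = 42 + 384 = 426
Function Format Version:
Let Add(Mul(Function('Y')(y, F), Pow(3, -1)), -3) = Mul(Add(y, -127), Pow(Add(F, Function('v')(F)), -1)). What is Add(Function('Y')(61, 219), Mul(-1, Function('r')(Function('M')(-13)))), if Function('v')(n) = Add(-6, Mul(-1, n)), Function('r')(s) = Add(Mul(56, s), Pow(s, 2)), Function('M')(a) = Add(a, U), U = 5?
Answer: 426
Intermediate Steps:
Function('M')(a) = Add(5, a) (Function('M')(a) = Add(a, 5) = Add(5, a))
Function('r')(s) = Add(Pow(s, 2), Mul(56, s))
Function('Y')(y, F) = Add(Rational(145, 2), Mul(Rational(-1, 2), y)) (Function('Y')(y, F) = Add(9, Mul(3, Mul(Add(y, -127), Pow(Add(F, Add(-6, Mul(-1, F))), -1)))) = Add(9, Mul(3, Mul(Add(-127, y), Pow(-6, -1)))) = Add(9, Mul(3, Mul(Add(-127, y), Rational(-1, 6)))) = Add(9, Mul(3, Add(Rational(127, 6), Mul(Rational(-1, 6), y)))) = Add(9, Add(Rational(127, 2), Mul(Rational(-1, 2), y))) = Add(Rational(145, 2), Mul(Rational(-1, 2), y)))
Add(Function('Y')(61, 219), Mul(-1, Function('r')(Function('M')(-13)))) = Add(Add(Rational(145, 2), Mul(Rational(-1, 2), 61)), Mul(-1, Mul(Add(5, -13), Add(56, Add(5, -13))))) = Add(Add(Rational(145, 2), Rational(-61, 2)), Mul(-1, Mul(-8, Add(56, -8)))) = Add(42, Mul(-1, Mul(-8, 48))) = Add(42, Mul(-1, -384)) = Add(42, 384) = 426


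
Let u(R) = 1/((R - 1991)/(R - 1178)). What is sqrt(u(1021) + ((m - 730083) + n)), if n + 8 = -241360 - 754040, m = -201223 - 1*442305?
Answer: I*sqrt(2229009824810)/970 ≈ 1539.2*I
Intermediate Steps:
m = -643528 (m = -201223 - 442305 = -643528)
u(R) = (-1178 + R)/(-1991 + R) (u(R) = 1/((-1991 + R)/(-1178 + R)) = (-1178 + R)/(-1991 + R))
n = -995408 (n = -8 + (-241360 - 754040) = -8 - 995400 = -995408)
sqrt(u(1021) + ((m - 730083) + n)) = sqrt((-1178 + 1021)/(-1991 + 1021) + ((-643528 - 730083) - 995408)) = sqrt(-157/(-970) + (-1373611 - 995408)) = sqrt(-1/970*(-157) - 2369019) = sqrt(157/970 - 2369019) = sqrt(-2297948273/970) = I*sqrt(2229009824810)/970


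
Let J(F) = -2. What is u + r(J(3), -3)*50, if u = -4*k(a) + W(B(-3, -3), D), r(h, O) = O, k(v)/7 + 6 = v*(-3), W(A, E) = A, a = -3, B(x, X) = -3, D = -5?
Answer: -237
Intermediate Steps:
k(v) = -42 - 21*v (k(v) = -42 + 7*(v*(-3)) = -42 + 7*(-3*v) = -42 - 21*v)
u = -87 (u = -4*(-42 - 21*(-3)) - 3 = -4*(-42 + 63) - 3 = -4*21 - 3 = -84 - 3 = -87)
u + r(J(3), -3)*50 = -87 - 3*50 = -87 - 150 = -237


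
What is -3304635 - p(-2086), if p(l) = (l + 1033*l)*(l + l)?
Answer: -9001991563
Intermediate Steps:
p(l) = 2068*l² (p(l) = (1034*l)*(2*l) = 2068*l²)
-3304635 - p(-2086) = -3304635 - 2068*(-2086)² = -3304635 - 2068*4351396 = -3304635 - 1*8998686928 = -3304635 - 8998686928 = -9001991563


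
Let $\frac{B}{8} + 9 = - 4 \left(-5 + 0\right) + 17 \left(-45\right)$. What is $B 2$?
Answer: $-12064$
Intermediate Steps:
$B = -6032$ ($B = -72 + 8 \left(- 4 \left(-5 + 0\right) + 17 \left(-45\right)\right) = -72 + 8 \left(\left(-4\right) \left(-5\right) - 765\right) = -72 + 8 \left(20 - 765\right) = -72 + 8 \left(-745\right) = -72 - 5960 = -6032$)
$B 2 = \left(-6032\right) 2 = -12064$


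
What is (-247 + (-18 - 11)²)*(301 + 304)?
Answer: 359370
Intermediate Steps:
(-247 + (-18 - 11)²)*(301 + 304) = (-247 + (-29)²)*605 = (-247 + 841)*605 = 594*605 = 359370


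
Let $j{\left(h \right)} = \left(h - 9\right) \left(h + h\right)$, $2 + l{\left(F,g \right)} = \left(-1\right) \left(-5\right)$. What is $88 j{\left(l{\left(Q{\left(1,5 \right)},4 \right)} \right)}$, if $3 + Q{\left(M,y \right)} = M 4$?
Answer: $-3168$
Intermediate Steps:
$Q{\left(M,y \right)} = -3 + 4 M$ ($Q{\left(M,y \right)} = -3 + M 4 = -3 + 4 M$)
$l{\left(F,g \right)} = 3$ ($l{\left(F,g \right)} = -2 - -5 = -2 + 5 = 3$)
$j{\left(h \right)} = 2 h \left(-9 + h\right)$ ($j{\left(h \right)} = \left(-9 + h\right) 2 h = 2 h \left(-9 + h\right)$)
$88 j{\left(l{\left(Q{\left(1,5 \right)},4 \right)} \right)} = 88 \cdot 2 \cdot 3 \left(-9 + 3\right) = 88 \cdot 2 \cdot 3 \left(-6\right) = 88 \left(-36\right) = -3168$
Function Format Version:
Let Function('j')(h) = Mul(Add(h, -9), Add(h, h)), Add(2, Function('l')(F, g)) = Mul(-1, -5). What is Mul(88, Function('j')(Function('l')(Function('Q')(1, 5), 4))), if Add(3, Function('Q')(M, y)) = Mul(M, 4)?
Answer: -3168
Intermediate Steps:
Function('Q')(M, y) = Add(-3, Mul(4, M)) (Function('Q')(M, y) = Add(-3, Mul(M, 4)) = Add(-3, Mul(4, M)))
Function('l')(F, g) = 3 (Function('l')(F, g) = Add(-2, Mul(-1, -5)) = Add(-2, 5) = 3)
Function('j')(h) = Mul(2, h, Add(-9, h)) (Function('j')(h) = Mul(Add(-9, h), Mul(2, h)) = Mul(2, h, Add(-9, h)))
Mul(88, Function('j')(Function('l')(Function('Q')(1, 5), 4))) = Mul(88, Mul(2, 3, Add(-9, 3))) = Mul(88, Mul(2, 3, -6)) = Mul(88, -36) = -3168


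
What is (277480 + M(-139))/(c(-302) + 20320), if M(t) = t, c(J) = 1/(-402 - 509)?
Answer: 252657651/18511519 ≈ 13.649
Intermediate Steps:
c(J) = -1/911 (c(J) = 1/(-911) = -1/911)
(277480 + M(-139))/(c(-302) + 20320) = (277480 - 139)/(-1/911 + 20320) = 277341/(18511519/911) = 277341*(911/18511519) = 252657651/18511519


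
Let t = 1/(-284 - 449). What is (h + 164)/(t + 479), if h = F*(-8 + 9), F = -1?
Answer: 119479/351106 ≈ 0.34029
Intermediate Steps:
t = -1/733 (t = 1/(-733) = -1/733 ≈ -0.0013643)
h = -1 (h = -(-8 + 9) = -1*1 = -1)
(h + 164)/(t + 479) = (-1 + 164)/(-1/733 + 479) = 163/(351106/733) = 163*(733/351106) = 119479/351106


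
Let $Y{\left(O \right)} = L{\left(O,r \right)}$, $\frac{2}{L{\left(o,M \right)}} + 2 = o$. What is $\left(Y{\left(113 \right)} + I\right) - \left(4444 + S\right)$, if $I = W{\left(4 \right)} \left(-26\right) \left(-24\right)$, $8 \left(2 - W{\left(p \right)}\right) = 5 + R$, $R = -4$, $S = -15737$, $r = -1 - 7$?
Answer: $\frac{1383395}{111} \approx 12463.0$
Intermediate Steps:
$r = -8$ ($r = -1 - 7 = -8$)
$L{\left(o,M \right)} = \frac{2}{-2 + o}$
$Y{\left(O \right)} = \frac{2}{-2 + O}$
$W{\left(p \right)} = \frac{15}{8}$ ($W{\left(p \right)} = 2 - \frac{5 - 4}{8} = 2 - \frac{1}{8} = \frac{15}{8}$)
$I = 1170$ ($I = \frac{15}{8} \left(-26\right) \left(-24\right) = \left(- \frac{195}{4}\right) \left(-24\right) = 1170$)
$\left(Y{\left(113 \right)} + I\right) - \left(4444 + S\right) = \left(\frac{2}{-2 + 113} + 1170\right) - -11293 = \left(\frac{2}{111} + 1170\right) + \left(-4444 + 15737\right) = \left(2 \cdot \frac{1}{111} + 1170\right) + 11293 = \left(\frac{2}{111} + 1170\right) + 11293 = \frac{129872}{111} + 11293 = \frac{1383395}{111}$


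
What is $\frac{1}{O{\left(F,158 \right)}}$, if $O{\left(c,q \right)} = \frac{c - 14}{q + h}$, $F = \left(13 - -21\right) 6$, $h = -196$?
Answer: $- \frac{1}{5} \approx -0.2$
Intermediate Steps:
$F = 204$ ($F = \left(13 + 21\right) 6 = 34 \cdot 6 = 204$)
$O{\left(c,q \right)} = \frac{-14 + c}{-196 + q}$ ($O{\left(c,q \right)} = \frac{c - 14}{q - 196} = \frac{-14 + c}{-196 + q}$)
$\frac{1}{O{\left(F,158 \right)}} = \frac{1}{\frac{1}{-196 + 158} \left(-14 + 204\right)} = \frac{1}{\frac{1}{-38} \cdot 190} = \frac{1}{\left(- \frac{1}{38}\right) 190} = \frac{1}{-5} = - \frac{1}{5}$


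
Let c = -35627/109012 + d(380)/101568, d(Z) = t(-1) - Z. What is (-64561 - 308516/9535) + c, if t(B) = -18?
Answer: -852416784728940517/13196595916320 ≈ -64594.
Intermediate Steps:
d(Z) = -18 - Z
c = -457743739/1384016352 (c = -35627/109012 + (-18 - 1*380)/101568 = -35627*1/109012 + (-18 - 380)*(1/101568) = -35627/109012 - 398*1/101568 = -35627/109012 - 199/50784 = -457743739/1384016352 ≈ -0.33074)
(-64561 - 308516/9535) + c = (-64561 - 308516/9535) - 457743739/1384016352 = -615897651/9535 - 457743739/1384016352 = -852416784728940517/13196595916320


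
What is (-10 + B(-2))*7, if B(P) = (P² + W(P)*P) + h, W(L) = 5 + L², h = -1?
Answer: -175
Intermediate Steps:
B(P) = -1 + P² + P*(5 + P²) (B(P) = (P² + (5 + P²)*P) - 1 = (P² + P*(5 + P²)) - 1 = -1 + P² + P*(5 + P²))
(-10 + B(-2))*7 = (-10 + (-1 + (-2)² - 2*(5 + (-2)²)))*7 = (-10 + (-1 + 4 - 2*(5 + 4)))*7 = (-10 + (-1 + 4 - 2*9))*7 = (-10 + (-1 + 4 - 18))*7 = (-10 - 15)*7 = -25*7 = -175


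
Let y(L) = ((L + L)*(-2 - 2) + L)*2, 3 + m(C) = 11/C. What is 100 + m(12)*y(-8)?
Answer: -400/3 ≈ -133.33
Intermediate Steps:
m(C) = -3 + 11/C
y(L) = -14*L (y(L) = ((2*L)*(-4) + L)*2 = (-8*L + L)*2 = -7*L*2 = -14*L)
100 + m(12)*y(-8) = 100 + (-3 + 11/12)*(-14*(-8)) = 100 + (-3 + 11*(1/12))*112 = 100 + (-3 + 11/12)*112 = 100 - 25/12*112 = 100 - 700/3 = -400/3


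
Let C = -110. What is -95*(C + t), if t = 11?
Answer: 9405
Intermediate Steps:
-95*(C + t) = -95*(-110 + 11) = -95*(-99) = 9405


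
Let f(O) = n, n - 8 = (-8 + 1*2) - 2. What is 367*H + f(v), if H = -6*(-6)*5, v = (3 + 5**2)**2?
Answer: 66060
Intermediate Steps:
v = 784 (v = (3 + 25)**2 = 28**2 = 784)
n = 0 (n = 8 + ((-8 + 1*2) - 2) = 8 + ((-8 + 2) - 2) = 8 + (-6 - 2) = 8 - 8 = 0)
f(O) = 0
H = 180 (H = 36*5 = 180)
367*H + f(v) = 367*180 + 0 = 66060 + 0 = 66060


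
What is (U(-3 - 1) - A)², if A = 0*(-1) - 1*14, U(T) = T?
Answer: 100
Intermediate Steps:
A = -14 (A = 0 - 14 = -14)
(U(-3 - 1) - A)² = ((-3 - 1) - 1*(-14))² = (-4 + 14)² = 10² = 100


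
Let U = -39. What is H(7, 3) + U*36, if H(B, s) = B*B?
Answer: -1355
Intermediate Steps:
H(B, s) = B²
H(7, 3) + U*36 = 7² - 39*36 = 49 - 1404 = -1355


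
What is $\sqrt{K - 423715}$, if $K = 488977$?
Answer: $\sqrt{65262} \approx 255.46$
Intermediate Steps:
$\sqrt{K - 423715} = \sqrt{488977 - 423715} = \sqrt{65262}$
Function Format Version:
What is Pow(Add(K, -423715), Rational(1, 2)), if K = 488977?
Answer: Pow(65262, Rational(1, 2)) ≈ 255.46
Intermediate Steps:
Pow(Add(K, -423715), Rational(1, 2)) = Pow(Add(488977, -423715), Rational(1, 2)) = Pow(65262, Rational(1, 2))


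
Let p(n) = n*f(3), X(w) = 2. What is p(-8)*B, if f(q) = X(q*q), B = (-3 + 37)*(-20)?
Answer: 10880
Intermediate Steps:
B = -680 (B = 34*(-20) = -680)
f(q) = 2
p(n) = 2*n (p(n) = n*2 = 2*n)
p(-8)*B = (2*(-8))*(-680) = -16*(-680) = 10880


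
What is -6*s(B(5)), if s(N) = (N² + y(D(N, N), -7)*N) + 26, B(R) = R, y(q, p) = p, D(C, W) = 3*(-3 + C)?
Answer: -96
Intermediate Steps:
D(C, W) = -9 + 3*C
s(N) = 26 + N² - 7*N (s(N) = (N² - 7*N) + 26 = 26 + N² - 7*N)
-6*s(B(5)) = -6*(26 + 5² - 7*5) = -6*(26 + 25 - 35) = -6*16 = -96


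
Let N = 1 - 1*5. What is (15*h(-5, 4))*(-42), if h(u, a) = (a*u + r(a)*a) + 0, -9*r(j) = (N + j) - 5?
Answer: 11200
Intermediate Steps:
N = -4 (N = 1 - 5 = -4)
r(j) = 1 - j/9 (r(j) = -((-4 + j) - 5)/9 = -(-9 + j)/9 = 1 - j/9)
h(u, a) = a*u + a*(1 - a/9) (h(u, a) = (a*u + (1 - a/9)*a) + 0 = (a*u + a*(1 - a/9)) + 0 = a*u + a*(1 - a/9))
(15*h(-5, 4))*(-42) = (15*((⅑)*4*(9 - 1*4 + 9*(-5))))*(-42) = (15*((⅑)*4*(9 - 4 - 45)))*(-42) = (15*((⅑)*4*(-40)))*(-42) = (15*(-160/9))*(-42) = -800/3*(-42) = 11200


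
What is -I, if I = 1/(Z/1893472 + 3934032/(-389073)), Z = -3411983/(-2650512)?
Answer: 650876364386701824/6581202687862653163 ≈ 0.098899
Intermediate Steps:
Z = 3411983/2650512 (Z = -3411983*(-1/2650512) = 3411983/2650512 ≈ 1.2873)
I = -650876364386701824/6581202687862653163 (I = 1/((3411983/2650512)/1893472 + 3934032/(-389073)) = 1/((3411983/2650512)*(1/1893472) + 3934032*(-1/389073)) = 1/(3411983/5018670257664 - 1311344/129691) = 1/(-6581202687862653163/650876364386701824) = -650876364386701824/6581202687862653163 ≈ -0.098899)
-I = -1*(-650876364386701824/6581202687862653163) = 650876364386701824/6581202687862653163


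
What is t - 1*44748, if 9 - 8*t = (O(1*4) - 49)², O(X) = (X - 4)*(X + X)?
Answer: -45047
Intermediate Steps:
O(X) = 2*X*(-4 + X) (O(X) = (-4 + X)*(2*X) = 2*X*(-4 + X))
t = -299 (t = 9/8 - (2*(1*4)*(-4 + 1*4) - 49)²/8 = 9/8 - (2*4*(-4 + 4) - 49)²/8 = 9/8 - (2*4*0 - 49)²/8 = 9/8 - (0 - 49)²/8 = 9/8 - ⅛*(-49)² = 9/8 - ⅛*2401 = 9/8 - 2401/8 = -299)
t - 1*44748 = -299 - 1*44748 = -299 - 44748 = -45047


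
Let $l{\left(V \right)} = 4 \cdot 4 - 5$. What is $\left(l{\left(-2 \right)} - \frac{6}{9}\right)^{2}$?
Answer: $\frac{961}{9} \approx 106.78$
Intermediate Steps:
$l{\left(V \right)} = 11$ ($l{\left(V \right)} = 16 - 5 = 11$)
$\left(l{\left(-2 \right)} - \frac{6}{9}\right)^{2} = \left(11 - \frac{6}{9}\right)^{2} = \left(11 - \frac{2}{3}\right)^{2} = \left(\frac{31}{3}\right)^{2} = \frac{961}{9}$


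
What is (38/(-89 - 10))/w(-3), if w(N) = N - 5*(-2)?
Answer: -38/693 ≈ -0.054834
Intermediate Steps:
w(N) = 10 + N (w(N) = N + 10 = 10 + N)
(38/(-89 - 10))/w(-3) = (38/(-89 - 10))/(10 - 3) = (38/(-99))/7 = -1/99*38*(1/7) = -38/99*1/7 = -38/693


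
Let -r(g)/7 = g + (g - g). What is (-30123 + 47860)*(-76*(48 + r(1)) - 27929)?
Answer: -550645165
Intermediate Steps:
r(g) = -7*g (r(g) = -7*(g + (g - g)) = -7*(g + 0) = -7*g)
(-30123 + 47860)*(-76*(48 + r(1)) - 27929) = (-30123 + 47860)*(-76*(48 - 7*1) - 27929) = 17737*(-76*(48 - 7) - 27929) = 17737*(-76*41 - 27929) = 17737*(-3116 - 27929) = 17737*(-31045) = -550645165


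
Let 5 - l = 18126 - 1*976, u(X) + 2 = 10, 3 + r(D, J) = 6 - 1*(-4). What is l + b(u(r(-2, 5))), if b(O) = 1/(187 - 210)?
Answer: -394336/23 ≈ -17145.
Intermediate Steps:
r(D, J) = 7 (r(D, J) = -3 + (6 - 1*(-4)) = -3 + (6 + 4) = -3 + 10 = 7)
u(X) = 8 (u(X) = -2 + 10 = 8)
b(O) = -1/23 (b(O) = 1/(-23) = -1/23)
l = -17145 (l = 5 - (18126 - 1*976) = 5 - (18126 - 976) = 5 - 1*17150 = 5 - 17150 = -17145)
l + b(u(r(-2, 5))) = -17145 - 1/23 = -394336/23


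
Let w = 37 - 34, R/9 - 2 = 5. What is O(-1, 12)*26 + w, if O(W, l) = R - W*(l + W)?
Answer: 1927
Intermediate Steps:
R = 63 (R = 18 + 9*5 = 18 + 45 = 63)
w = 3
O(W, l) = 63 - W*(W + l) (O(W, l) = 63 - W*(l + W) = 63 - W*(W + l))
O(-1, 12)*26 + w = (63 - 1*(-1)² - 1*(-1)*12)*26 + 3 = (63 - 1*1 + 12)*26 + 3 = (63 - 1 + 12)*26 + 3 = 74*26 + 3 = 1924 + 3 = 1927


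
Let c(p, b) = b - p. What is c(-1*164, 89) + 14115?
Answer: 14368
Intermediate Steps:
c(-1*164, 89) + 14115 = (89 - (-1)*164) + 14115 = (89 - 1*(-164)) + 14115 = (89 + 164) + 14115 = 253 + 14115 = 14368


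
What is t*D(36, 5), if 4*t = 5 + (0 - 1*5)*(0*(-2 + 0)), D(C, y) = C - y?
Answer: 155/4 ≈ 38.750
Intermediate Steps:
t = 5/4 (t = (5 + (0 - 1*5)*(0*(-2 + 0)))/4 = (5 + (0 - 5)*(0*(-2)))/4 = (5 - 5*0)/4 = (5 + 0)/4 = (¼)*5 = 5/4 ≈ 1.2500)
t*D(36, 5) = 5*(36 - 1*5)/4 = 5*(36 - 5)/4 = (5/4)*31 = 155/4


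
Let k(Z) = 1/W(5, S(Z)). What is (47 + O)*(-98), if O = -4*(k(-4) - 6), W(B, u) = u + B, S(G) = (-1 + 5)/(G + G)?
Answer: -61838/9 ≈ -6870.9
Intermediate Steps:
S(G) = 2/G (S(G) = 4/((2*G)) = 4*(1/(2*G)) = 2/G)
W(B, u) = B + u
k(Z) = 1/(5 + 2/Z)
O = 208/9 (O = -4*(-4/(2 + 5*(-4)) - 6) = -4*(-4/(2 - 20) - 6) = -4*(-4/(-18) - 6) = -4*(-4*(-1/18) - 6) = -4*(2/9 - 6) = -4*(-52/9) = 208/9 ≈ 23.111)
(47 + O)*(-98) = (47 + 208/9)*(-98) = (631/9)*(-98) = -61838/9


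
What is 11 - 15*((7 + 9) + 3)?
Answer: -274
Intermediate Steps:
11 - 15*((7 + 9) + 3) = 11 - 15*(16 + 3) = 11 - 15*19 = 11 - 285 = -274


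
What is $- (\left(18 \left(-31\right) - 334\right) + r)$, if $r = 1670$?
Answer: $-778$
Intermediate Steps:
$- (\left(18 \left(-31\right) - 334\right) + r) = - (\left(18 \left(-31\right) - 334\right) + 1670) = - (\left(-558 - 334\right) + 1670) = - (-892 + 1670) = \left(-1\right) 778 = -778$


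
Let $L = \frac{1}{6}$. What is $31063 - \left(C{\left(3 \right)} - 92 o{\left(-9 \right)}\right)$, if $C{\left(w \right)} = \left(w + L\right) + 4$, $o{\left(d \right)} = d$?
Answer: $\frac{181367}{6} \approx 30228.0$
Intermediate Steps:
$L = \frac{1}{6} \approx 0.16667$
$C{\left(w \right)} = \frac{25}{6} + w$ ($C{\left(w \right)} = \left(w + \frac{1}{6}\right) + 4 = \left(\frac{1}{6} + w\right) + 4 = \frac{25}{6} + w$)
$31063 - \left(C{\left(3 \right)} - 92 o{\left(-9 \right)}\right) = 31063 - \left(\left(\frac{25}{6} + 3\right) - -828\right) = 31063 - \left(\frac{43}{6} + 828\right) = 31063 - \frac{5011}{6} = \frac{181367}{6}$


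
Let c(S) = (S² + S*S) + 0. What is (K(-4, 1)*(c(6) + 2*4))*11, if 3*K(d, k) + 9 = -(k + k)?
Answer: -9680/3 ≈ -3226.7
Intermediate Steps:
c(S) = 2*S² (c(S) = (S² + S²) + 0 = 2*S² + 0 = 2*S²)
K(d, k) = -3 - 2*k/3 (K(d, k) = -3 + (-(k + k))/3 = -3 + (-2*k)/3 = -3 - 2*k/3)
(K(-4, 1)*(c(6) + 2*4))*11 = ((-3 - ⅔*1)*(2*6² + 2*4))*11 = ((-3 - ⅔)*(2*36 + 8))*11 = -11*(72 + 8)/3*11 = -11/3*80*11 = -880/3*11 = -9680/3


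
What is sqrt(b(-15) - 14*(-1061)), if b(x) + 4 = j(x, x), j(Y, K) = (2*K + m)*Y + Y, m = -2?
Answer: sqrt(15315) ≈ 123.75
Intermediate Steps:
j(Y, K) = Y + Y*(-2 + 2*K) (j(Y, K) = (2*K - 2)*Y + Y = (-2 + 2*K)*Y + Y = Y*(-2 + 2*K) + Y = Y + Y*(-2 + 2*K))
b(x) = -4 + x*(-1 + 2*x)
sqrt(b(-15) - 14*(-1061)) = sqrt((-4 - 15*(-1 + 2*(-15))) - 14*(-1061)) = sqrt((-4 - 15*(-1 - 30)) + 14854) = sqrt((-4 - 15*(-31)) + 14854) = sqrt((-4 + 465) + 14854) = sqrt(461 + 14854) = sqrt(15315)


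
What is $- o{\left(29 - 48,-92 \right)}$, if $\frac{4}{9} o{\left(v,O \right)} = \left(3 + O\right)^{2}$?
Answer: $- \frac{71289}{4} \approx -17822.0$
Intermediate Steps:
$o{\left(v,O \right)} = \frac{9 \left(3 + O\right)^{2}}{4}$
$- o{\left(29 - 48,-92 \right)} = - \frac{9 \left(3 - 92\right)^{2}}{4} = - \frac{9 \left(-89\right)^{2}}{4} = - \frac{9 \cdot 7921}{4} = \left(-1\right) \frac{71289}{4} = - \frac{71289}{4}$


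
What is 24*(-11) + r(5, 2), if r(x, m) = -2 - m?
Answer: -268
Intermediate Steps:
24*(-11) + r(5, 2) = 24*(-11) + (-2 - 1*2) = -264 + (-2 - 2) = -264 - 4 = -268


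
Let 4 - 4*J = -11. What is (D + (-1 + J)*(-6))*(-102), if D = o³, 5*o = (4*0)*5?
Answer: 1683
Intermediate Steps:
J = 15/4 (J = 1 - ¼*(-11) = 1 + 11/4 = 15/4 ≈ 3.7500)
o = 0 (o = ((4*0)*5)/5 = (0*5)/5 = (⅕)*0 = 0)
D = 0 (D = 0³ = 0)
(D + (-1 + J)*(-6))*(-102) = (0 + (-1 + 15/4)*(-6))*(-102) = (0 + (11/4)*(-6))*(-102) = (0 - 33/2)*(-102) = -33/2*(-102) = 1683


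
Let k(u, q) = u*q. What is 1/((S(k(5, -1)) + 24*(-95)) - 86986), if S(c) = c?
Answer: -1/89271 ≈ -1.1202e-5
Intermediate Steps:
k(u, q) = q*u
1/((S(k(5, -1)) + 24*(-95)) - 86986) = 1/((-1*5 + 24*(-95)) - 86986) = 1/((-5 - 2280) - 86986) = 1/(-2285 - 86986) = 1/(-89271) = -1/89271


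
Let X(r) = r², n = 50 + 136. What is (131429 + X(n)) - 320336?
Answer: -154311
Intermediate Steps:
n = 186
(131429 + X(n)) - 320336 = (131429 + 186²) - 320336 = (131429 + 34596) - 320336 = 166025 - 320336 = -154311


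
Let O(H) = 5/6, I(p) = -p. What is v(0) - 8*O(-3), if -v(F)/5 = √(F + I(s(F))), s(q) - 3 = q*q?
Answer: -20/3 - 5*I*√3 ≈ -6.6667 - 8.6602*I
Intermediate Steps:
s(q) = 3 + q² (s(q) = 3 + q*q = 3 + q²)
v(F) = -5*√(-3 + F - F²) (v(F) = -5*√(F - (3 + F²)) = -5*√(F + (-3 - F²)) = -5*√(-3 + F - F²))
O(H) = ⅚ (O(H) = 5*(⅙) = ⅚)
v(0) - 8*O(-3) = -5*√(-3 + 0 - 1*0²) - 8*⅚ = -5*√(-3 + 0 - 1*0) - 20/3 = -5*√(-3 + 0 + 0) - 20/3 = -5*I*√3 - 20/3 = -20/3 - 5*I*√3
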